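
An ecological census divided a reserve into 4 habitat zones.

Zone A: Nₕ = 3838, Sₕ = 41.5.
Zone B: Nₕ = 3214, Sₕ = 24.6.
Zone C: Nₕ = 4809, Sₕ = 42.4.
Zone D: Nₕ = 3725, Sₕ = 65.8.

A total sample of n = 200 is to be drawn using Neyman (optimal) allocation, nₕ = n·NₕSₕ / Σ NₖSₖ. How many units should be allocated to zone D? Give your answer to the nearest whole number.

A: NₕSₕ = 3838·41.5 = 159277
B: NₕSₕ = 3214·24.6 = 79064.4
C: NₕSₕ = 4809·42.4 = 203901.6
D: NₕSₕ = 3725·65.8 = 245105
Σ NₕSₕ = 687348.
n_D = 200·245105/687348 = 71.319... → 71.

71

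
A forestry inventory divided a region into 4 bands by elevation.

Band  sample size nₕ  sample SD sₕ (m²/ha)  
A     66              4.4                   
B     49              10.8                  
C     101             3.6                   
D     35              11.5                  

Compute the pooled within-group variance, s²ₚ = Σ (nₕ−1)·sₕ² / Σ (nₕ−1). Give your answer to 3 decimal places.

Degrees of freedom: 65 + 48 + 100 + 34 = 247.
Σ(nₕ−1)sₕ² = 65·19.36 + 48·116.64 + 100·12.96 + 34·132.25 = 12649.62.
s²ₚ = 12649.62 / 247 = 51.21304... → 51.213.

51.213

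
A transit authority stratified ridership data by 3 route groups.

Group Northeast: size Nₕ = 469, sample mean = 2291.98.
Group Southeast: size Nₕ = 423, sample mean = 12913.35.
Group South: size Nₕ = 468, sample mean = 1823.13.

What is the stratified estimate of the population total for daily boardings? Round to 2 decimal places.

7390510.51

Estimate total by summing Nₕ·x̄ₕ over strata.
469·2291.98 + 423·12913.35 + 468·1823.13 = 1074938.62 + 5462347.05 + 853224.84 = 7390510.51.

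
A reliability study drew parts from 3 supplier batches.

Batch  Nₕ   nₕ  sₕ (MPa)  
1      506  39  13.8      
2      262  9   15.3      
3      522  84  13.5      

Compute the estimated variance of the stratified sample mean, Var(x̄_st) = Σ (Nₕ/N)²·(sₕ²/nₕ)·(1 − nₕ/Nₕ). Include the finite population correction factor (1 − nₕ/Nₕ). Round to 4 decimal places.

2.0275

N = 1290; Wₕ = Nₕ/N.
batch 1: (506/1290)²·13.8²/39·(1 − 39/506) = 0.6933963
batch 2: (262/1290)²·15.3²/9·(1 − 9/262) = 1.0360548
batch 3: (522/1290)²·13.5²/84·(1 − 84/522) = 0.2980941
Sum = 2.0275453 → 2.0275.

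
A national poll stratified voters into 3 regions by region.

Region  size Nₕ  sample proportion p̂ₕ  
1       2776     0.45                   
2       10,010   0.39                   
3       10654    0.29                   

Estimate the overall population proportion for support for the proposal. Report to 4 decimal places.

0.3517

N = 2776 + 10010 + 10654 = 23440.
Overall proportion = Σ (Nₕ/N)·p̂ₕ.
Σ Nₕp̂ₕ = 1249.2 + 3903.9 + 3089.66 = 8242.76.
8242.76 / 23440 = 0.351654... → 0.3517.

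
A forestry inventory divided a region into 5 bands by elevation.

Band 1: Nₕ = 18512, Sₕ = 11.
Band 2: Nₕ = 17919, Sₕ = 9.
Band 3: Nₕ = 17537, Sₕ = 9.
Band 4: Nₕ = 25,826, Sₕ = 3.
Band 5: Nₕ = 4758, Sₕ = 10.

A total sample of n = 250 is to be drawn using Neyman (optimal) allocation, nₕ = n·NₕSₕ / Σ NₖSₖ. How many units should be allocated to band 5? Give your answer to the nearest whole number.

1: NₕSₕ = 18512·11 = 203632
2: NₕSₕ = 17919·9 = 161271
3: NₕSₕ = 17537·9 = 157833
4: NₕSₕ = 25826·3 = 77478
5: NₕSₕ = 4758·10 = 47580
Σ NₕSₕ = 647794.
n_5 = 250·47580/647794 = 18.362... → 18.

18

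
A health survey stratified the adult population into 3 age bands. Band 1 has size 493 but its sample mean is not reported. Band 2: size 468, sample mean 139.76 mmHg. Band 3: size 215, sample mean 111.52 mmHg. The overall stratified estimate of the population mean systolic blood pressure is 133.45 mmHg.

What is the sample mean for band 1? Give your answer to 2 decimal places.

N = 493 + 468 + 215 = 1176.
Overall total = μ·N = 133.45·1176 = 156937.2.
Subtract the known strata: 468·139.76 + 215·111.52 = 89384.48.
Remaining total for band 1: 156937.2 − 89384.48 = 67552.72.
Divide by its size: 67552.72 / 493 = 137.0238... → 137.02.

137.02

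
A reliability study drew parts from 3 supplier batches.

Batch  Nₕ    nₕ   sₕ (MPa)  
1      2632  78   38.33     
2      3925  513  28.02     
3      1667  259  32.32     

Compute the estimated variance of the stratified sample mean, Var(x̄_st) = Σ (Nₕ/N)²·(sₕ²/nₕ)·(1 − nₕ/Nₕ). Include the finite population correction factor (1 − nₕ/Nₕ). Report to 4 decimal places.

2.3151

N = 8224; Wₕ = Nₕ/N.
batch 1: (2632/8224)²·38.33²/78·(1 − 78/2632) = 1.8720766
batch 2: (3925/8224)²·28.02²/513·(1 − 513/3925) = 0.3030410
batch 3: (1667/8224)²·32.32²/259·(1 − 259/1667) = 0.1399636
Sum = 2.3150811 → 2.3151.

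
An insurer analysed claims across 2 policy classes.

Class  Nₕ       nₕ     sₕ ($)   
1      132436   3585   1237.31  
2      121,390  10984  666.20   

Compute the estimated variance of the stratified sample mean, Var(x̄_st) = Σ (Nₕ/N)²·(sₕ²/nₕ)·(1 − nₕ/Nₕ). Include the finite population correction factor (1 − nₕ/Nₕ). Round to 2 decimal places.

N = 253826. Term for each stratum: Wₕ²sₕ²/nₕ·(1−nₕ/Nₕ).
Var(x̄_st) = 113.10701 + 8.40528 = 121.51229 → 121.51.

121.51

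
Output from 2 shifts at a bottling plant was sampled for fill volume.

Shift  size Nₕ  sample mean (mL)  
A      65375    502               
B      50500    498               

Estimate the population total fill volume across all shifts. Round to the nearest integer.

A: 65375·502 = 32818250
B: 50500·498 = 25149000
τ̂ = Σ Nₕx̄ₕ = 57967250.

57967250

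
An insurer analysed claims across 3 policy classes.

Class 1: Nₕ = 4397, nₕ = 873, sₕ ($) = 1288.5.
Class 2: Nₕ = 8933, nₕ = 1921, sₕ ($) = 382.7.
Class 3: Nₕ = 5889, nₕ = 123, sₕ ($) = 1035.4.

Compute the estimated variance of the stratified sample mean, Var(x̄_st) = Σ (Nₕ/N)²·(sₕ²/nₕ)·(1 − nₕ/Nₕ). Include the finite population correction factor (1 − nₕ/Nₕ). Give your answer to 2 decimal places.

893.95

N = 19219; Wₕ = Nₕ/N.
class 1: (4397/19219)²·1288.5²/873·(1 − 873/4397) = 79.77841
class 2: (8933/19219)²·382.7²/1921·(1 − 1921/8933) = 12.92907
class 3: (5889/19219)²·1035.4²/123·(1 − 123/5889) = 801.24592
Sum = 893.95340 → 893.95.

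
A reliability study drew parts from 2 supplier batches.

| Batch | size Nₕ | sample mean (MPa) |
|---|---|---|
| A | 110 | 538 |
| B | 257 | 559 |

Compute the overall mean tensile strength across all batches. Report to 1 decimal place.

N = 110 + 257 = 367.
The stratified mean weights each stratum mean by its population share Nₕ/N.
Σ Nₕx̄ₕ = 110·538 + 257·559 = 59180 + 143663 = 202843.
Divide by N: 202843 / 367 = 552.706... → 552.7.

552.7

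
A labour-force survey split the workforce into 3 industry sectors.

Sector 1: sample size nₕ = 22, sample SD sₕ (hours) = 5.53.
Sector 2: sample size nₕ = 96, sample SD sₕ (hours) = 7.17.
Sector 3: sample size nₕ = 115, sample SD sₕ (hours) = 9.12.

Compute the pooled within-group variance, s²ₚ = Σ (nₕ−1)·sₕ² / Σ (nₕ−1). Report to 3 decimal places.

Degrees of freedom: 21 + 95 + 114 = 230.
Σ(nₕ−1)sₕ² = 21·30.5809 + 95·51.4089 + 114·83.1744 = 15007.926.
s²ₚ = 15007.926 / 230 = 65.25185... → 65.252.

65.252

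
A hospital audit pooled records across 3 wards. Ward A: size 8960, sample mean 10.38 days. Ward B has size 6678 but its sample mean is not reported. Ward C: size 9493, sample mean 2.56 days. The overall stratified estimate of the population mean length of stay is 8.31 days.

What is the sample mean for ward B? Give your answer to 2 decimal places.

N = 8960 + 6678 + 9493 = 25131.
Overall total = μ·N = 8.31·25131 = 208838.61.
Subtract the known strata: 8960·10.38 + 9493·2.56 = 117306.88.
Remaining total for ward B: 208838.61 − 117306.88 = 91531.73.
Divide by its size: 91531.73 / 6678 = 13.7065... → 13.71.

13.71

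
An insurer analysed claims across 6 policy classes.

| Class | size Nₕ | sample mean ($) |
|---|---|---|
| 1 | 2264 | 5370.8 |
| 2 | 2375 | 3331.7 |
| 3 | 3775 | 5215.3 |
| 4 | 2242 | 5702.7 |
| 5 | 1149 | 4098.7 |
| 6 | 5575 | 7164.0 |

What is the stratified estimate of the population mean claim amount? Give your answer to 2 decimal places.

N = 2264 + 2375 + 3775 + 2242 + 1149 + 5575 = 17380.
The stratified mean weights each stratum mean by its population share Nₕ/N.
Σ Nₕx̄ₕ = 2264·5370.8 + 2375·3331.7 + 3775·5215.3 + 2242·5702.7 + 1149·4098.7 + 5575·7164.0 = 12159491.2 + 7912787.5 + 19687757.5 + 12785453.4 + 4709406.3 + 39939300 = 97194195.9.
Divide by N: 97194195.9 / 17380 = 5592.3013... → 5592.30.

5592.30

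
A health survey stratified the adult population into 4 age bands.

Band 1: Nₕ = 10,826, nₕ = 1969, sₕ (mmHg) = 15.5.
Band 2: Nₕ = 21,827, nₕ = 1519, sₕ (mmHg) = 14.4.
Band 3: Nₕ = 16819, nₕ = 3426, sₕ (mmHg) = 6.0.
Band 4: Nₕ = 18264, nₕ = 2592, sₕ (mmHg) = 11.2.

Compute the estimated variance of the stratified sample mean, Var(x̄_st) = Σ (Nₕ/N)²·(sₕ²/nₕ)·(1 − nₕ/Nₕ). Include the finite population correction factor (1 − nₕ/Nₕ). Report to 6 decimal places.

0.019273

N = 67736; Wₕ = Nₕ/N.
band 1: (10826/67736)²·15.5²/1969·(1 − 1969/10826) = 0.002549959
band 2: (21827/67736)²·14.4²/1519·(1 − 1519/21827) = 0.013188315
band 3: (16819/67736)²·6.0²/3426·(1 − 3426/16819) = 0.000515886
band 4: (18264/67736)²·11.2²/2592·(1 − 2592/18264) = 0.003019133
Sum = 0.019273294 → 0.019273.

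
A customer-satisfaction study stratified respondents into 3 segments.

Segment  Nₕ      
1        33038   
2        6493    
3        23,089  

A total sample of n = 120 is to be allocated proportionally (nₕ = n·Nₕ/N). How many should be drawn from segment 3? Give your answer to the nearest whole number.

Share of segment 3 = 23089/62620 = 0.36872.
Allocate 120 × 0.36872 = 44.246... → 44.

44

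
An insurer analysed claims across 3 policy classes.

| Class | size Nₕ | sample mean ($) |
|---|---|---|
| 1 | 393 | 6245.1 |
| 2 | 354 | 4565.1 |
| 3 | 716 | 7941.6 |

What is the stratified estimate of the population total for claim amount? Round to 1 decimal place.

9756555.3

Population total = Σ Nₕ·x̄ₕ (each stratum's size times its mean).
393·6245.1 + 354·4565.1 + 716·7941.6 = 2454324.3 + 1616045.4 + 5686185.6 = 9756555.3.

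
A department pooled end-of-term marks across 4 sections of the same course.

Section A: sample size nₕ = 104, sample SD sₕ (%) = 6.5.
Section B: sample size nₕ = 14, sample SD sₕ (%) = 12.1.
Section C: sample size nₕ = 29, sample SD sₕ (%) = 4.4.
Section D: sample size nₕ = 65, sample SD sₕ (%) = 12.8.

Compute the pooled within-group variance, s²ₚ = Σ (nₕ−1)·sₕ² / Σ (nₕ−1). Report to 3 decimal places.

A: (104−1)·6.5² = 103·42.25 = 4351.75
B: (14−1)·12.1² = 13·146.41 = 1903.33
C: (29−1)·4.4² = 28·19.36 = 542.08
D: (65−1)·12.8² = 64·163.84 = 10485.76
Numerator = 17282.92; denominator = Σ(nₕ−1) = 208.
s²ₚ = 17282.92/208 = 83.09096... → 83.091.

83.091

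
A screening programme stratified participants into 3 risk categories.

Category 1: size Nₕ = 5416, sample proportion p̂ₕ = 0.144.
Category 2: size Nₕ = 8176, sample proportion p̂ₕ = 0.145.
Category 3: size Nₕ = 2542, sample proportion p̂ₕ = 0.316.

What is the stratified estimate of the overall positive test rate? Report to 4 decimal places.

Wₕ = Nₕ/N with N = 16134: 0.3357, 0.5068, 0.1576.
p̂_st = 0.3357·0.144 + 0.5068·0.145 + 0.1576·0.316 ≈ 0.171606... → 0.1716.

0.1716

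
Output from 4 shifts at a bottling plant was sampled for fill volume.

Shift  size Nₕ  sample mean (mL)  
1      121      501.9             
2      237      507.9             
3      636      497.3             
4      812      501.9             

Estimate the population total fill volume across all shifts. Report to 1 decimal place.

Estimate total by summing Nₕ·x̄ₕ over strata.
121·501.9 + 237·507.9 + 636·497.3 + 812·501.9 = 60729.9 + 120372.3 + 316282.8 + 407542.8 = 904927.8.

904927.8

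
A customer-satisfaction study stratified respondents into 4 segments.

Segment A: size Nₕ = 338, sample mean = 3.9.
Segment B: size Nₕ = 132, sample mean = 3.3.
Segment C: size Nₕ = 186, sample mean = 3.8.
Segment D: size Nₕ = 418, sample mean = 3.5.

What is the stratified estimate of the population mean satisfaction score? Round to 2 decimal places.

3.65

x̄_st = (Σ Nₕx̄ₕ) / (Σ Nₕ) = (338·3.9 + 132·3.3 + 186·3.8 + 418·3.5) / 1074
= 3923.6 / 1074 = 3.6533... → 3.65.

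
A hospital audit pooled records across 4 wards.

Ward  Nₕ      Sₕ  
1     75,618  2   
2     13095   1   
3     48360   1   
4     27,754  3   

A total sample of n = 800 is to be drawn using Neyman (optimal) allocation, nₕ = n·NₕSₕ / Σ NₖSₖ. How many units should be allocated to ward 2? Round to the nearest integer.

Σ NₕSₕ = 75618·2 + 13095·1 + 48360·1 + 27754·3 = 295953.
Share for 2: 13095/295953 = 0.04425.
n_2 = 800 × 0.04425 = 35.398... → 35.

35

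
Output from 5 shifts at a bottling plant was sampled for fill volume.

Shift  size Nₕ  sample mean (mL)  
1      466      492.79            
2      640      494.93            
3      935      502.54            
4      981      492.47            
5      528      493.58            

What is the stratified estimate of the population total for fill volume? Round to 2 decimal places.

1: 466·492.79 = 229640.14
2: 640·494.93 = 316755.2
3: 935·502.54 = 469874.9
4: 981·492.47 = 483113.07
5: 528·493.58 = 260610.24
τ̂ = Σ Nₕx̄ₕ = 1759993.55.

1759993.55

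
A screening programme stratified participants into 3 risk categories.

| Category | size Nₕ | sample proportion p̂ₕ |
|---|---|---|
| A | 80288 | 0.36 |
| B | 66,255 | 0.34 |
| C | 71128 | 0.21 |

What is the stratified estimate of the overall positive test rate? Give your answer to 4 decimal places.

0.3049

Wₕ = Nₕ/N with N = 217671: 0.3689, 0.3044, 0.3268.
p̂_st = 0.3689·0.36 + 0.3044·0.34 + 0.3268·0.21 ≈ 0.304897... → 0.3049.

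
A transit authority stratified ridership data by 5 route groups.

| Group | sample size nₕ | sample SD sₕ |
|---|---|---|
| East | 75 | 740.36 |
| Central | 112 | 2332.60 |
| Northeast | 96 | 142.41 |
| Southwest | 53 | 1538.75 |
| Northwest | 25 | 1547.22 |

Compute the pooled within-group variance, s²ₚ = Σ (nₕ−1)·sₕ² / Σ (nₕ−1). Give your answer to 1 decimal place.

East: (75−1)·740.36² = 74·548132.9296 = 40561836.7904
Central: (112−1)·2332.60² = 111·5441022.76 = 603953526.36
Northeast: (96−1)·142.41² = 95·20280.6081 = 1926657.7695
Southwest: (53−1)·1538.75² = 52·2367751.5625 = 123123081.25
Northwest: (25−1)·1547.22² = 24·2393889.7284 = 57453353.4816
Numerator = 827018455.6515; denominator = Σ(nₕ−1) = 356.
s²ₚ = 827018455.6515/356 = 2323085.550... → 2323085.5.

2323085.5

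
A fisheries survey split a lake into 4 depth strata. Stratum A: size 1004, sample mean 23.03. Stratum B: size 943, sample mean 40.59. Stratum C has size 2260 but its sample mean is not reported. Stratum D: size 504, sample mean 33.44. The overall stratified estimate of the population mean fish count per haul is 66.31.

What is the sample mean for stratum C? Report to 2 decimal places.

N = 1004 + 943 + 2260 + 504 = 4711.
Overall total = μ·N = 66.31·4711 = 312386.41.
Subtract the known strata: 1004·23.03 + 943·40.59 + 504·33.44 = 78252.25.
Remaining total for stratum C: 312386.41 − 78252.25 = 234134.16.
Divide by its size: 234134.16 / 2260 = 103.5992... → 103.60.

103.60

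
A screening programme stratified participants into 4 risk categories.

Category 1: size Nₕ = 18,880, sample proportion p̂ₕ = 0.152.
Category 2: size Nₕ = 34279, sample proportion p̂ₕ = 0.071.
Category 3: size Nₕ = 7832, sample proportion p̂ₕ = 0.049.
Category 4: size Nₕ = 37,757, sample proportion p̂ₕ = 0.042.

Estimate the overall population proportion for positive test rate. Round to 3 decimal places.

Wₕ = Nₕ/N with N = 98748: 0.1912, 0.3471, 0.0793, 0.3824.
p̂_st = 0.1912·0.152 + 0.3471·0.071 + 0.0793·0.049 + 0.3824·0.042 ≈ 0.07365... → 0.074.

0.074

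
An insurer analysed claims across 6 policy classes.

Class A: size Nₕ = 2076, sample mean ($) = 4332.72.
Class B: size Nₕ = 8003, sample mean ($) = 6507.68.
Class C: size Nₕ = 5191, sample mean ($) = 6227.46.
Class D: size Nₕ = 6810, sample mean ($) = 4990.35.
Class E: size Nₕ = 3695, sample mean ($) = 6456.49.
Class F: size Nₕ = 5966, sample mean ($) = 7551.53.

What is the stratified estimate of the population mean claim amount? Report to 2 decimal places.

6184.30

x̄_st = (Σ Nₕx̄ₕ) / (Σ Nₕ) = (2076·4332.72 + 8003·6507.68 + 5191·6227.46 + 6810·4990.35 + 3695·6456.49 + 5966·7551.53) / 31741
= 196295876.65 / 31741 = 6184.3003... → 6184.30.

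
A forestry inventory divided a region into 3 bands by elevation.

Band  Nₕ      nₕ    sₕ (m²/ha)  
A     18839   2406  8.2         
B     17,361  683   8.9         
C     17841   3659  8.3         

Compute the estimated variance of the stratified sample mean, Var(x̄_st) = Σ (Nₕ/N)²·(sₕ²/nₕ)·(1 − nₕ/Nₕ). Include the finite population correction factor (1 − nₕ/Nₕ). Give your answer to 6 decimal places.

N = 54041. Term for each stratum: Wₕ²sₕ²/nₕ·(1−nₕ/Nₕ).
Var(x̄_st) = 0.002962511 + 0.011498237 + 0.001631187 = 0.016091935 → 0.016092.

0.016092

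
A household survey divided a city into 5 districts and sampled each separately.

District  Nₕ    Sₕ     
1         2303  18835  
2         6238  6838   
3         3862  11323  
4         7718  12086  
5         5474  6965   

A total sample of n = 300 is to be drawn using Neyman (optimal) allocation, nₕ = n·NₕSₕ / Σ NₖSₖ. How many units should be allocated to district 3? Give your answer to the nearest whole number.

1: NₕSₕ = 2303·18835 = 43377005
2: NₕSₕ = 6238·6838 = 42655444
3: NₕSₕ = 3862·11323 = 43729426
4: NₕSₕ = 7718·12086 = 93279748
5: NₕSₕ = 5474·6965 = 38126410
Σ NₕSₕ = 261168033.
n_3 = 300·43729426/261168033 = 50.231... → 50.

50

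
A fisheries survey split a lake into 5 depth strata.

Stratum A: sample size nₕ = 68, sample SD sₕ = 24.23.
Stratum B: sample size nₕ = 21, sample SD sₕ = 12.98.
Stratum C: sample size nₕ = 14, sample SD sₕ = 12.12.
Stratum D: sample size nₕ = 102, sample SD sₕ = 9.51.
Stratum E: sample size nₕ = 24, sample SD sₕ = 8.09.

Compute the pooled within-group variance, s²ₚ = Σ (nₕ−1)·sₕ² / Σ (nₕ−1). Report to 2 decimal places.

246.67

A: (68−1)·24.23² = 67·587.0929 = 39335.2243
B: (21−1)·12.98² = 20·168.4804 = 3369.608
C: (14−1)·12.12² = 13·146.8944 = 1909.6272
D: (102−1)·9.51² = 101·90.4401 = 9134.4501
E: (24−1)·8.09² = 23·65.4481 = 1505.3063
Numerator = 55254.2159; denominator = Σ(nₕ−1) = 224.
s²ₚ = 55254.2159/224 = 246.6706... → 246.67.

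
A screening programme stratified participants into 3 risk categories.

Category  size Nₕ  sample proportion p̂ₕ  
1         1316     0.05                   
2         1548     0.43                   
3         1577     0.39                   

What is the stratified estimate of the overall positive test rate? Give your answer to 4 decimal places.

0.3032

Wₕ = Nₕ/N with N = 4441: 0.2963, 0.3486, 0.3551.
p̂_st = 0.2963·0.05 + 0.3486·0.43 + 0.3551·0.39 ≈ 0.303191... → 0.3032.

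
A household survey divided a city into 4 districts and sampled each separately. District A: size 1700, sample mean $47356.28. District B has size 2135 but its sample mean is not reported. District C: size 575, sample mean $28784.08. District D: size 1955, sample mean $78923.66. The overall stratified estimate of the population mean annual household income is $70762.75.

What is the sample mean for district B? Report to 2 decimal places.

93233.08

N = 1700 + 2135 + 575 + 1955 = 6365.
Overall total = μ·N = 70762.75·6365 = 450404903.75.
Subtract the known strata: 1700·47356.28 + 575·28784.08 + 1955·78923.66 = 251352277.3.
Remaining total for district B: 450404903.75 − 251352277.3 = 199052626.45.
Divide by its size: 199052626.45 / 2135 = 93233.0803... → 93233.08.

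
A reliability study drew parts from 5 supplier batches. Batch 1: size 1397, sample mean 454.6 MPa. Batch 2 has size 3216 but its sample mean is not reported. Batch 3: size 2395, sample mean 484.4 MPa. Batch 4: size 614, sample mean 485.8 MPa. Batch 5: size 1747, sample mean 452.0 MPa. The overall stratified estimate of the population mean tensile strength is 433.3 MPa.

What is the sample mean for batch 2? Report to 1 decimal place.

N = 1397 + 3216 + 2395 + 614 + 1747 = 9369.
Overall total = μ·N = 433.3·9369 = 4059587.7.
Subtract the known strata: 1397·454.6 + 2395·484.4 + 614·485.8 + 1747·452.0 = 2883139.4.
Remaining total for batch 2: 4059587.7 − 2883139.4 = 1176448.3.
Divide by its size: 1176448.3 / 3216 = 365.811... → 365.8.

365.8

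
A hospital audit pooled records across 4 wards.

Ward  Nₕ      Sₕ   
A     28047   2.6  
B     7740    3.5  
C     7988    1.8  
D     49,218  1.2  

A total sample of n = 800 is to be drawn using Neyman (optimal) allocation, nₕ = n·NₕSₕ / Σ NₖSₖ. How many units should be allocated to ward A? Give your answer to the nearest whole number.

Σ NₕSₕ = 28047·2.6 + 7740·3.5 + 7988·1.8 + 49218·1.2 = 173452.2.
Share for A: 72922.2/173452.2 = 0.42042.
n_A = 800 × 0.42042 = 336.333... → 336.

336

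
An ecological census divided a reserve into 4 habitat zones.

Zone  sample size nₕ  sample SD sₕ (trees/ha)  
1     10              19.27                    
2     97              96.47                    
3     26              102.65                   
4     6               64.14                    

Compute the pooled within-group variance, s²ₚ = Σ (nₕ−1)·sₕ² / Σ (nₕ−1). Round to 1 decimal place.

1: (10−1)·19.27² = 9·371.3329 = 3341.9961
2: (97−1)·96.47² = 96·9306.4609 = 893420.2464
3: (26−1)·102.65² = 25·10537.0225 = 263425.5625
4: (6−1)·64.14² = 5·4113.9396 = 20569.698
Numerator = 1180757.503; denominator = Σ(nₕ−1) = 135.
s²ₚ = 1180757.503/135 = 8746.352... → 8746.4.

8746.4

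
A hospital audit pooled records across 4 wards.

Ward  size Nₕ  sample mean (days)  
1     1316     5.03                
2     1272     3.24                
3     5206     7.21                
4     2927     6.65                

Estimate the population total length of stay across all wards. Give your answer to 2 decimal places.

67740.57

1: 1316·5.03 = 6619.48
2: 1272·3.24 = 4121.28
3: 5206·7.21 = 37535.26
4: 2927·6.65 = 19464.55
τ̂ = Σ Nₕx̄ₕ = 67740.57.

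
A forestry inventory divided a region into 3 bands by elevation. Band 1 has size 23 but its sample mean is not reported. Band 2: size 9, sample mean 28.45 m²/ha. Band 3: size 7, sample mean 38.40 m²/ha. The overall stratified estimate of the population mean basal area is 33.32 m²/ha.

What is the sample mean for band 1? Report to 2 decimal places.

N = 23 + 9 + 7 = 39.
Overall total = μ·N = 33.32·39 = 1299.48.
Subtract the known strata: 9·28.45 + 7·38.40 = 524.85.
Remaining total for band 1: 1299.48 − 524.85 = 774.63.
Divide by its size: 774.63 / 23 = 33.6796... → 33.68.

33.68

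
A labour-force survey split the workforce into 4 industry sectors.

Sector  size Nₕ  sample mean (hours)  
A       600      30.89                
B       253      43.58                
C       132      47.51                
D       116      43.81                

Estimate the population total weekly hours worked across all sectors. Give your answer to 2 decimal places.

Estimate total by summing Nₕ·x̄ₕ over strata.
600·30.89 + 253·43.58 + 132·47.51 + 116·43.81 = 18534 + 11025.74 + 6271.32 + 5081.96 = 40913.02.

40913.02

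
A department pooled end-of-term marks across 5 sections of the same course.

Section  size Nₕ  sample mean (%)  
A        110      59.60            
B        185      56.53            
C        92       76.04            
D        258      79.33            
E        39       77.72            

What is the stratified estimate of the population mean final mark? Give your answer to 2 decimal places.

N = 684; weights Wₕ = Nₕ/N = (0.1608, 0.2705, 0.1345, 0.3772, 0.0570).
x̄_st = Σ Wₕ·x̄ₕ = 0.1608·59.60 + 0.2705·56.53 + 0.1345·76.04 + 0.3772·79.33 + 0.0570·77.72 ≈ 69.4561...
→ 69.46.

69.46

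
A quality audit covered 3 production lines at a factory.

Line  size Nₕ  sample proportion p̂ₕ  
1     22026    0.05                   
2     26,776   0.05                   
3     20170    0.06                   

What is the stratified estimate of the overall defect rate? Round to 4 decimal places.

0.0529

N = 22026 + 26776 + 20170 = 68972.
Overall proportion = Σ (Nₕ/N)·p̂ₕ.
Σ Nₕp̂ₕ = 1101.3 + 1338.8 + 1210.2 = 3650.3.
3650.3 / 68972 = 0.052924... → 0.0529.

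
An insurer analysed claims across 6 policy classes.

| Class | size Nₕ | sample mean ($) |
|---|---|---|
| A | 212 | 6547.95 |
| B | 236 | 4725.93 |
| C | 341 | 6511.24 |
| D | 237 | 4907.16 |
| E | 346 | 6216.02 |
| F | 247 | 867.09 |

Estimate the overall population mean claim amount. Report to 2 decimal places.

N = 1619; weights Wₕ = Nₕ/N = (0.1309, 0.1458, 0.2106, 0.1464, 0.2137, 0.1526).
x̄_st = Σ Wₕ·x̄ₕ = 0.1309·6547.95 + 0.1458·4725.93 + 0.2106·6511.24 + 0.1464·4907.16 + 0.2137·6216.02 + 0.1526·867.09 ≈ 5096.8059...
→ 5096.81.

5096.81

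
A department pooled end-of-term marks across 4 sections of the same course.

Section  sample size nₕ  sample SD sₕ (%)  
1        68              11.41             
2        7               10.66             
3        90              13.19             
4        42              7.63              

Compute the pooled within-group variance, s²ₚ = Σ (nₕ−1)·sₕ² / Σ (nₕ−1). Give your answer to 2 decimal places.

134.36

1: (68−1)·11.41² = 67·130.1881 = 8722.6027
2: (7−1)·10.66² = 6·113.6356 = 681.8136
3: (90−1)·13.19² = 89·173.9761 = 15483.8729
4: (42−1)·7.63² = 41·58.2169 = 2386.8929
Numerator = 27275.1821; denominator = Σ(nₕ−1) = 203.
s²ₚ = 27275.1821/203 = 134.3605... → 134.36.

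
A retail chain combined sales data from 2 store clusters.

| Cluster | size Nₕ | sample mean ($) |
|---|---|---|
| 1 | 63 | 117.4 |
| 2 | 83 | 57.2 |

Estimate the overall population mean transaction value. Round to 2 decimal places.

83.18

N = 63 + 83 = 146.
Overall mean = Σ (Nₕ/N)·x̄ₕ — weight by population share, not a simple average.
Σ Nₕx̄ₕ = 63·117.4 + 83·57.2 = 7396.2 + 4747.6 = 12143.8.
Divide by N: 12143.8 / 146 = 83.1767... → 83.18.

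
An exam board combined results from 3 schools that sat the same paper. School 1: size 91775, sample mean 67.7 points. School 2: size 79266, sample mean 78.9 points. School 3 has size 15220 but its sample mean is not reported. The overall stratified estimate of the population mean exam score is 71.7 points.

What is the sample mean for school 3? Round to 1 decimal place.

N = 91775 + 79266 + 15220 = 186261.
Overall total = μ·N = 71.7·186261 = 13354913.7.
Subtract the known strata: 91775·67.7 + 79266·78.9 = 12467254.9.
Remaining total for school 3: 13354913.7 − 12467254.9 = 887658.8.
Divide by its size: 887658.8 / 15220 = 58.322... → 58.3.

58.3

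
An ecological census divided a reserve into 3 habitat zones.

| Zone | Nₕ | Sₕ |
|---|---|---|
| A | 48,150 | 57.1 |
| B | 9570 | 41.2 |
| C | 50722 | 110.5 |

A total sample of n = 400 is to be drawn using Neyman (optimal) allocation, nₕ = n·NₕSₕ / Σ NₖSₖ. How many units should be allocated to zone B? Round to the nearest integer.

A: NₕSₕ = 48150·57.1 = 2749365
B: NₕSₕ = 9570·41.2 = 394284
C: NₕSₕ = 50722·110.5 = 5604781
Σ NₕSₕ = 8748430.
n_B = 400·394284/8748430 = 18.028... → 18.

18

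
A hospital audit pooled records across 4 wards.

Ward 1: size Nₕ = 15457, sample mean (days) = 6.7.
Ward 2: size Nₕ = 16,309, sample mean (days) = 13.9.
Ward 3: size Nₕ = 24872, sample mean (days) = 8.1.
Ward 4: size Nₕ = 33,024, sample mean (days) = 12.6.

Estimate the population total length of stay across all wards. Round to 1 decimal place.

Population total = Σ Nₕ·x̄ₕ (each stratum's size times its mean).
15457·6.7 + 16309·13.9 + 24872·8.1 + 33024·12.6 = 103561.9 + 226695.1 + 201463.2 + 416102.4 = 947822.6.

947822.6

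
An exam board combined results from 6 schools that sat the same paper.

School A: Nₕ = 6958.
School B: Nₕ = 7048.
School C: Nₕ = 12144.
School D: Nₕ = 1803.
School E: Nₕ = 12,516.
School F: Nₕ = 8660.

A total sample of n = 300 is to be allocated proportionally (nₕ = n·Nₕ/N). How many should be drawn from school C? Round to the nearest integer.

Share of school C = 12144/49129 = 0.24719.
Allocate 300 × 0.24719 = 74.156... → 74.

74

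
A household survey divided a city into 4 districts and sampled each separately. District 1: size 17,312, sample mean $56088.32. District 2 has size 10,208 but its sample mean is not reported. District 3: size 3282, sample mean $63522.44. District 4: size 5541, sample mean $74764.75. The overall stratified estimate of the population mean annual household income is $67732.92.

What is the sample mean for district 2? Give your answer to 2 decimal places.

85018.06

N = 17312 + 10208 + 3282 + 5541 = 36343.
Overall total = μ·N = 67732.92·36343 = 2461617511.56.
Subtract the known strata: 17312·56088.32 + 3282·63522.44 + 5541·74764.75 = 1593753123.67.
Remaining total for district 2: 2461617511.56 − 1593753123.67 = 867864387.89.
Divide by its size: 867864387.89 / 10208 = 85018.0631... → 85018.06.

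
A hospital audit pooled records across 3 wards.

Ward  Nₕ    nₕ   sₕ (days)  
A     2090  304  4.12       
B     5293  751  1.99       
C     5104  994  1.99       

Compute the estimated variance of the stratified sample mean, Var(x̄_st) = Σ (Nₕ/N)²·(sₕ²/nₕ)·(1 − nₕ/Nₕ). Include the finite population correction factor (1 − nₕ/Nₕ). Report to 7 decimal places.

N = 12487; Wₕ = Nₕ/N.
ward A: (2090/12487)²·4.12²/304·(1 − 304/2090) = 0.0013366951
ward B: (5293/12487)²·1.99²/751·(1 − 751/5293) = 0.0008130159
ward C: (5104/12487)²·1.99²/994·(1 − 994/5104) = 0.0005359892
Sum = 0.0026857002 → 0.0026857.

0.0026857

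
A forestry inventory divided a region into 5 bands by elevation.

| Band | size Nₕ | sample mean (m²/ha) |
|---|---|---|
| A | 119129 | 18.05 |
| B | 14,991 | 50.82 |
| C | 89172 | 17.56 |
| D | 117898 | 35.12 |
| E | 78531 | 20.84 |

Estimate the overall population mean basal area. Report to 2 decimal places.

24.43

N = 419721; weights Wₕ = Nₕ/N = (0.2838, 0.0357, 0.2125, 0.2809, 0.1871).
x̄_st = Σ Wₕ·x̄ₕ = 0.2838·18.05 + 0.0357·50.82 + 0.2125·17.56 + 0.2809·35.12 + 0.1871·20.84 ≈ 24.4332...
→ 24.43.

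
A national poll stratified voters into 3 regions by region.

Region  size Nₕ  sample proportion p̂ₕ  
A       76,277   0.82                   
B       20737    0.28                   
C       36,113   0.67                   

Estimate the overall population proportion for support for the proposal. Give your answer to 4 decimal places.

0.6952

Wₕ = Nₕ/N with N = 133127: 0.5730, 0.1558, 0.2713.
p̂_st = 0.5730·0.82 + 0.1558·0.28 + 0.2713·0.67 ≈ 0.695195... → 0.6952.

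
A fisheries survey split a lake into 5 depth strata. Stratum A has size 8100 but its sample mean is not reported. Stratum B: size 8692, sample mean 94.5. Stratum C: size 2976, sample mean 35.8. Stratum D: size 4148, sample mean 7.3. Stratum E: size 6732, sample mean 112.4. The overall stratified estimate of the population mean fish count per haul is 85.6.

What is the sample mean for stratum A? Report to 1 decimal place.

112.2

Σ Nₕx̄ₕ = N·μ, so 8100·x̄_A = 30648·85.6 − (8692·94.5 + 2976·35.8 + 4148·7.3 + 6732·112.4).
= 2623468.8 − 1714892 = 908576.8.
x̄_A = 908576.8 / 8100 = 112.170... → 112.2.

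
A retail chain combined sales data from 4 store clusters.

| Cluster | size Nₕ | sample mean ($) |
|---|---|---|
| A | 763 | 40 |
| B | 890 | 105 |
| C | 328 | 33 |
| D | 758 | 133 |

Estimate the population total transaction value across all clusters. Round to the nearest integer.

235608

Estimate total by summing Nₕ·x̄ₕ over strata.
763·40 + 890·105 + 328·33 + 758·133 = 30520 + 93450 + 10824 + 100814 = 235608.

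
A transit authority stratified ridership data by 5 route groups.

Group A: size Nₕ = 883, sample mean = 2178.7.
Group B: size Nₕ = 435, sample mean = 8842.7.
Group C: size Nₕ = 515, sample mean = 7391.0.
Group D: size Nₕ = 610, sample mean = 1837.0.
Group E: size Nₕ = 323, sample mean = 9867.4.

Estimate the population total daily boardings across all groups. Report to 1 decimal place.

13884471.8

Estimate total by summing Nₕ·x̄ₕ over strata.
883·2178.7 + 435·8842.7 + 515·7391.0 + 610·1837.0 + 323·9867.4 = 1923792.1 + 3846574.5 + 3806365 + 1120570 + 3187170.2 = 13884471.8.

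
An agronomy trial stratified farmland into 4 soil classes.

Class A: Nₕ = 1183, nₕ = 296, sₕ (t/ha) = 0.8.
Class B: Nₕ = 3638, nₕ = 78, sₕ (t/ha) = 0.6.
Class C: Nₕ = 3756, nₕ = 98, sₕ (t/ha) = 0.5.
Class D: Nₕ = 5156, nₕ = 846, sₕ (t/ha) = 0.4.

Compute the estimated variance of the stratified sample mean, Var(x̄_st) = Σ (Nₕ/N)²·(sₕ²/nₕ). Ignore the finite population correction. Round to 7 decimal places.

0.0005574

N = 13733. Term for each stratum: Wₕ²sₕ²/nₕ.
Var(x̄_st) = 0.0000160445 + 0.0003238937 + 0.0001908246 + 0.0000266590 = 0.0005574218 → 0.0005574.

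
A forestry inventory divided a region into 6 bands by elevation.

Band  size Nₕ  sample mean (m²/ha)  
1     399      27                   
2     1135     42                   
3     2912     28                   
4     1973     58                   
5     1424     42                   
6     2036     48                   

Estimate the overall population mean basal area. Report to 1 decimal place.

N = 9879; weights Wₕ = Nₕ/N = (0.0404, 0.1149, 0.2948, 0.1997, 0.1441, 0.2061).
x̄_st = Σ Wₕ·x̄ₕ = 0.0404·27 + 0.1149·42 + 0.2948·28 + 0.1997·58 + 0.1441·42 + 0.2061·48 ≈ 41.699...
→ 41.7.

41.7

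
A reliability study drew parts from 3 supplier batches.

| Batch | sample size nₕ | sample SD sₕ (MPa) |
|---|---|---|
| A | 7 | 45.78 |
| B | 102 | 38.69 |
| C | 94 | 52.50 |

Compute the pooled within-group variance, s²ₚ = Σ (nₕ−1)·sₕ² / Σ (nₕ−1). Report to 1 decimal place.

A: (7−1)·45.78² = 6·2095.8084 = 12574.8504
B: (102−1)·38.69² = 101·1496.9161 = 151188.5261
C: (94−1)·52.50² = 93·2756.25 = 256331.25
Numerator = 420094.6265; denominator = Σ(nₕ−1) = 200.
s²ₚ = 420094.6265/200 = 2100.473... → 2100.5.

2100.5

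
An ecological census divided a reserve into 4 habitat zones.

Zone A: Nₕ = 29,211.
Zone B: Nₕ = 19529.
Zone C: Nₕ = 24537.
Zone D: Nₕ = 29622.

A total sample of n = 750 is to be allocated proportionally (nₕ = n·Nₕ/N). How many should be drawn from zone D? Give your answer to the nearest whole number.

216

N = 29211 + 19529 + 24537 + 29622 = 102899.
n_D = 750·29622/102899 = 215.906... → 216.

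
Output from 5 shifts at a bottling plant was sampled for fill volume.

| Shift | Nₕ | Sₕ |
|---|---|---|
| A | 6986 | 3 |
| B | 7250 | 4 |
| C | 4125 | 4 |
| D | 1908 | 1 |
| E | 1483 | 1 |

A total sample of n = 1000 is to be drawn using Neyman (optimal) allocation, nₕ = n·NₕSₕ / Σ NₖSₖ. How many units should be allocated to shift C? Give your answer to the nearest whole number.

A: NₕSₕ = 6986·3 = 20958
B: NₕSₕ = 7250·4 = 29000
C: NₕSₕ = 4125·4 = 16500
D: NₕSₕ = 1908·1 = 1908
E: NₕSₕ = 1483·1 = 1483
Σ NₕSₕ = 69849.
n_C = 1000·16500/69849 = 236.224... → 236.

236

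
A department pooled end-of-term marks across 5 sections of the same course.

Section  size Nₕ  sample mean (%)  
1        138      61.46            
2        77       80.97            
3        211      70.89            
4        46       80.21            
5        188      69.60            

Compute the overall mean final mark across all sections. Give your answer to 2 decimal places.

70.38

N = 138 + 77 + 211 + 46 + 188 = 660.
Overall mean = Σ (Nₕ/N)·x̄ₕ — weight by population share, not a simple average.
Σ Nₕx̄ₕ = 138·61.46 + 77·80.97 + 211·70.89 + 46·80.21 + 188·69.60 = 8481.48 + 6234.69 + 14957.79 + 3689.66 + 13084.8 = 46448.42.
Divide by N: 46448.42 / 660 = 70.3764... → 70.38.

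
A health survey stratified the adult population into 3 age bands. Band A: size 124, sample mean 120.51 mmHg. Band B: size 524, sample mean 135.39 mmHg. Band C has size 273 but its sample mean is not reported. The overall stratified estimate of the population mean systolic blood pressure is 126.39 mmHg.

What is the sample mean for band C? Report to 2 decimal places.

111.79

N = 124 + 524 + 273 = 921.
Overall total = μ·N = 126.39·921 = 116405.19.
Subtract the known strata: 124·120.51 + 524·135.39 = 85887.6.
Remaining total for band C: 116405.19 − 85887.6 = 30517.59.
Divide by its size: 30517.59 / 273 = 111.7860... → 111.79.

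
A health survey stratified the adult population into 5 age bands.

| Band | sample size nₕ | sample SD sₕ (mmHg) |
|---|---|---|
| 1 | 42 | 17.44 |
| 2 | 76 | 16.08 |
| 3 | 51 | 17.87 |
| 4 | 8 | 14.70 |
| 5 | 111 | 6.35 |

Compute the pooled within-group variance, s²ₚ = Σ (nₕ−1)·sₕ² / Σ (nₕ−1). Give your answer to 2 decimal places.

190.03

1: (42−1)·17.44² = 41·304.1536 = 12470.2976
2: (76−1)·16.08² = 75·258.5664 = 19392.48
3: (51−1)·17.87² = 50·319.3369 = 15966.845
4: (8−1)·14.70² = 7·216.09 = 1512.63
5: (111−1)·6.35² = 110·40.3225 = 4435.475
Numerator = 53777.7276; denominator = Σ(nₕ−1) = 283.
s²ₚ = 53777.7276/283 = 190.0273... → 190.03.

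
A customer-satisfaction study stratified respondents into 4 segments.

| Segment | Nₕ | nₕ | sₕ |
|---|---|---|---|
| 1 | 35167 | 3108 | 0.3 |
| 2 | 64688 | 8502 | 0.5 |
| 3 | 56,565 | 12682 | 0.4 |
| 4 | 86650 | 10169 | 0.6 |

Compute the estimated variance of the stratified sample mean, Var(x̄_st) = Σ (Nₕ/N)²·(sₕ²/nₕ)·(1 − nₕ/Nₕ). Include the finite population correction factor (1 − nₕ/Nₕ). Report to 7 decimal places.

0.0000069

N = 243070; Wₕ = Nₕ/N.
segment 1: (35167/243070)²·0.3²/3108·(1 − 3108/35167) = 0.0000005526
segment 2: (64688/243070)²·0.5²/8502·(1 − 8502/64688) = 0.0000018089
segment 3: (56565/243070)²·0.4²/12682·(1 − 12682/56565) = 0.0000005300
segment 4: (86650/243070)²·0.6²/10169·(1 − 10169/86650) = 0.0000039709
Sum = 0.0000068623 → 0.0000069.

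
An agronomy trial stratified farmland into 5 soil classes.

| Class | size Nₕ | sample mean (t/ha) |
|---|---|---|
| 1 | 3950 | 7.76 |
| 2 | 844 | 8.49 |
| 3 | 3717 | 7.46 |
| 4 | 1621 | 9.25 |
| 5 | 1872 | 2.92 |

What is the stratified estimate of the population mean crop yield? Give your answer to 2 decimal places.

7.16

N = 12004; weights Wₕ = Nₕ/N = (0.3291, 0.0703, 0.3096, 0.1350, 0.1559).
x̄_st = Σ Wₕ·x̄ₕ = 0.3291·7.76 + 0.0703·8.49 + 0.3096·7.46 + 0.1350·9.25 + 0.1559·2.92 ≈ 7.1649...
→ 7.16.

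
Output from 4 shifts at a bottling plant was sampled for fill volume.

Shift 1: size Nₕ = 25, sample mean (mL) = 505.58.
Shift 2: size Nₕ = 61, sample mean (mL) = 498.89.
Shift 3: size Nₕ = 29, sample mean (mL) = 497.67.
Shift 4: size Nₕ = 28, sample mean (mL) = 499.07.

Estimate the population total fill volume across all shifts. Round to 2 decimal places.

1: 25·505.58 = 12639.5
2: 61·498.89 = 30432.29
3: 29·497.67 = 14432.43
4: 28·499.07 = 13973.96
τ̂ = Σ Nₕx̄ₕ = 71478.18.

71478.18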